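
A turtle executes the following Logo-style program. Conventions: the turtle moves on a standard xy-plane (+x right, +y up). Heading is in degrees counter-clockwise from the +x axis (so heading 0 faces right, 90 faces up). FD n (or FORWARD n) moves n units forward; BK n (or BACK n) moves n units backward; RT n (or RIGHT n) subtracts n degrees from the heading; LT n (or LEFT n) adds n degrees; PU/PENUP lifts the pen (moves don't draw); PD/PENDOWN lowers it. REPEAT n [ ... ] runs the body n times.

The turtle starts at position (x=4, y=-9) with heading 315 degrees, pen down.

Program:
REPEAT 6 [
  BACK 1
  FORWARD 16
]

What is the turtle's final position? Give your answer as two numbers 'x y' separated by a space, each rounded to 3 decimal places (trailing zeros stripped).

Executing turtle program step by step:
Start: pos=(4,-9), heading=315, pen down
REPEAT 6 [
  -- iteration 1/6 --
  BK 1: (4,-9) -> (3.293,-8.293) [heading=315, draw]
  FD 16: (3.293,-8.293) -> (14.607,-19.607) [heading=315, draw]
  -- iteration 2/6 --
  BK 1: (14.607,-19.607) -> (13.899,-18.899) [heading=315, draw]
  FD 16: (13.899,-18.899) -> (25.213,-30.213) [heading=315, draw]
  -- iteration 3/6 --
  BK 1: (25.213,-30.213) -> (24.506,-29.506) [heading=315, draw]
  FD 16: (24.506,-29.506) -> (35.82,-40.82) [heading=315, draw]
  -- iteration 4/6 --
  BK 1: (35.82,-40.82) -> (35.113,-40.113) [heading=315, draw]
  FD 16: (35.113,-40.113) -> (46.426,-51.426) [heading=315, draw]
  -- iteration 5/6 --
  BK 1: (46.426,-51.426) -> (45.719,-50.719) [heading=315, draw]
  FD 16: (45.719,-50.719) -> (57.033,-62.033) [heading=315, draw]
  -- iteration 6/6 --
  BK 1: (57.033,-62.033) -> (56.326,-61.326) [heading=315, draw]
  FD 16: (56.326,-61.326) -> (67.64,-72.64) [heading=315, draw]
]
Final: pos=(67.64,-72.64), heading=315, 12 segment(s) drawn

Answer: 67.64 -72.64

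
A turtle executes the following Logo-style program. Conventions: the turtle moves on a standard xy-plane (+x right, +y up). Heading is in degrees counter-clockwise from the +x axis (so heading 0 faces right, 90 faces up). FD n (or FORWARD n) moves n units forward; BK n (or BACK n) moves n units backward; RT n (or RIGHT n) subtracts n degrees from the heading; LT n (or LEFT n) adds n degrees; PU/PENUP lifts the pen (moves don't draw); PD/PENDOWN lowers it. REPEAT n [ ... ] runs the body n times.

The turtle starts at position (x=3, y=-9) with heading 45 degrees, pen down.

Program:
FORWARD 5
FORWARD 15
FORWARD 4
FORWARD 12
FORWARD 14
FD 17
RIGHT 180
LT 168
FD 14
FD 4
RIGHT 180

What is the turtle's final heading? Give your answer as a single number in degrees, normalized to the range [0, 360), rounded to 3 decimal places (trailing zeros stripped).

Answer: 213

Derivation:
Executing turtle program step by step:
Start: pos=(3,-9), heading=45, pen down
FD 5: (3,-9) -> (6.536,-5.464) [heading=45, draw]
FD 15: (6.536,-5.464) -> (17.142,5.142) [heading=45, draw]
FD 4: (17.142,5.142) -> (19.971,7.971) [heading=45, draw]
FD 12: (19.971,7.971) -> (28.456,16.456) [heading=45, draw]
FD 14: (28.456,16.456) -> (38.355,26.355) [heading=45, draw]
FD 17: (38.355,26.355) -> (50.376,38.376) [heading=45, draw]
RT 180: heading 45 -> 225
LT 168: heading 225 -> 33
FD 14: (50.376,38.376) -> (62.118,46.001) [heading=33, draw]
FD 4: (62.118,46.001) -> (65.472,48.18) [heading=33, draw]
RT 180: heading 33 -> 213
Final: pos=(65.472,48.18), heading=213, 8 segment(s) drawn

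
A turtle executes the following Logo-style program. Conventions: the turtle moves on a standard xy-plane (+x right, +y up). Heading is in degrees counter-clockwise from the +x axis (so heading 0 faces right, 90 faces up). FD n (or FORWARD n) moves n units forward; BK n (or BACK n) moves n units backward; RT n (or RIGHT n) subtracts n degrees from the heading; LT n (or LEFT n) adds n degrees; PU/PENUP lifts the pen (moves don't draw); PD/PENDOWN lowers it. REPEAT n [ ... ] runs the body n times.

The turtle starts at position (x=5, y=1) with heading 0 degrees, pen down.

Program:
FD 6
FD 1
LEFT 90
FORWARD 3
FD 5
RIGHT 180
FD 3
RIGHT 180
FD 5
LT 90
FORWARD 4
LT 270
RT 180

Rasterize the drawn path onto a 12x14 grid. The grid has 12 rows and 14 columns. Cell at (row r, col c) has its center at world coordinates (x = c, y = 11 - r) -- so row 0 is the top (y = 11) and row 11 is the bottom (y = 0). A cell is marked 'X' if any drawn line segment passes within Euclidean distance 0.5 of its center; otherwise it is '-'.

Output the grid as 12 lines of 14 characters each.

Segment 0: (5,1) -> (11,1)
Segment 1: (11,1) -> (12,1)
Segment 2: (12,1) -> (12,4)
Segment 3: (12,4) -> (12,9)
Segment 4: (12,9) -> (12,6)
Segment 5: (12,6) -> (12,11)
Segment 6: (12,11) -> (8,11)

Answer: --------XXXXX-
------------X-
------------X-
------------X-
------------X-
------------X-
------------X-
------------X-
------------X-
------------X-
-----XXXXXXXX-
--------------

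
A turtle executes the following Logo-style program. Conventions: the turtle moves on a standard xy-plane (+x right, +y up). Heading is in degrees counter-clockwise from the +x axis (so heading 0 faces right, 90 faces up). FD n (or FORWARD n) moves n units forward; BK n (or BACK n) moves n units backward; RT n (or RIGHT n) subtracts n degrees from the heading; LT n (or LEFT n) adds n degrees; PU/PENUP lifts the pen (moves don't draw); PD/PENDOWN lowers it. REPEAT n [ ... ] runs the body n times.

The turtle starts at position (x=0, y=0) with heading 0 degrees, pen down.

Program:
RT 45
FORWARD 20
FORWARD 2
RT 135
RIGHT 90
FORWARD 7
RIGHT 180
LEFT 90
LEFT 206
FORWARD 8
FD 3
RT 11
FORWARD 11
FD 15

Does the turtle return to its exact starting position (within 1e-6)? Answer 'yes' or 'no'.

Answer: no

Derivation:
Executing turtle program step by step:
Start: pos=(0,0), heading=0, pen down
RT 45: heading 0 -> 315
FD 20: (0,0) -> (14.142,-14.142) [heading=315, draw]
FD 2: (14.142,-14.142) -> (15.556,-15.556) [heading=315, draw]
RT 135: heading 315 -> 180
RT 90: heading 180 -> 90
FD 7: (15.556,-15.556) -> (15.556,-8.556) [heading=90, draw]
RT 180: heading 90 -> 270
LT 90: heading 270 -> 0
LT 206: heading 0 -> 206
FD 8: (15.556,-8.556) -> (8.366,-12.063) [heading=206, draw]
FD 3: (8.366,-12.063) -> (5.67,-13.378) [heading=206, draw]
RT 11: heading 206 -> 195
FD 11: (5.67,-13.378) -> (-4.956,-16.225) [heading=195, draw]
FD 15: (-4.956,-16.225) -> (-19.444,-20.108) [heading=195, draw]
Final: pos=(-19.444,-20.108), heading=195, 7 segment(s) drawn

Start position: (0, 0)
Final position: (-19.444, -20.108)
Distance = 27.972; >= 1e-6 -> NOT closed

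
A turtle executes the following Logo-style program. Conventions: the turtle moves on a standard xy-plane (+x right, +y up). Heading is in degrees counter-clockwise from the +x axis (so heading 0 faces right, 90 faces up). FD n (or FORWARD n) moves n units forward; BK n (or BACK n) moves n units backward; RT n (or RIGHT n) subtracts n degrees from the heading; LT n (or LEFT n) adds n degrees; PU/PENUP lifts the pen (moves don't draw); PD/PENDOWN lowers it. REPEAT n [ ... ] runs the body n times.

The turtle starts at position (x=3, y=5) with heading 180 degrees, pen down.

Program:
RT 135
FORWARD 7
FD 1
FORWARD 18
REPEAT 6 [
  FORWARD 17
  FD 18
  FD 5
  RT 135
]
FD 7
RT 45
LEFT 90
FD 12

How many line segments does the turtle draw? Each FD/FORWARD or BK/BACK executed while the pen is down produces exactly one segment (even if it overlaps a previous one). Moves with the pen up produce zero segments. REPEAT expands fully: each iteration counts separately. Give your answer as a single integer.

Executing turtle program step by step:
Start: pos=(3,5), heading=180, pen down
RT 135: heading 180 -> 45
FD 7: (3,5) -> (7.95,9.95) [heading=45, draw]
FD 1: (7.95,9.95) -> (8.657,10.657) [heading=45, draw]
FD 18: (8.657,10.657) -> (21.385,23.385) [heading=45, draw]
REPEAT 6 [
  -- iteration 1/6 --
  FD 17: (21.385,23.385) -> (33.406,35.406) [heading=45, draw]
  FD 18: (33.406,35.406) -> (46.134,48.134) [heading=45, draw]
  FD 5: (46.134,48.134) -> (49.669,51.669) [heading=45, draw]
  RT 135: heading 45 -> 270
  -- iteration 2/6 --
  FD 17: (49.669,51.669) -> (49.669,34.669) [heading=270, draw]
  FD 18: (49.669,34.669) -> (49.669,16.669) [heading=270, draw]
  FD 5: (49.669,16.669) -> (49.669,11.669) [heading=270, draw]
  RT 135: heading 270 -> 135
  -- iteration 3/6 --
  FD 17: (49.669,11.669) -> (37.648,23.69) [heading=135, draw]
  FD 18: (37.648,23.69) -> (24.92,36.418) [heading=135, draw]
  FD 5: (24.92,36.418) -> (21.385,39.953) [heading=135, draw]
  RT 135: heading 135 -> 0
  -- iteration 4/6 --
  FD 17: (21.385,39.953) -> (38.385,39.953) [heading=0, draw]
  FD 18: (38.385,39.953) -> (56.385,39.953) [heading=0, draw]
  FD 5: (56.385,39.953) -> (61.385,39.953) [heading=0, draw]
  RT 135: heading 0 -> 225
  -- iteration 5/6 --
  FD 17: (61.385,39.953) -> (49.364,27.933) [heading=225, draw]
  FD 18: (49.364,27.933) -> (36.636,15.205) [heading=225, draw]
  FD 5: (36.636,15.205) -> (33.101,11.669) [heading=225, draw]
  RT 135: heading 225 -> 90
  -- iteration 6/6 --
  FD 17: (33.101,11.669) -> (33.101,28.669) [heading=90, draw]
  FD 18: (33.101,28.669) -> (33.101,46.669) [heading=90, draw]
  FD 5: (33.101,46.669) -> (33.101,51.669) [heading=90, draw]
  RT 135: heading 90 -> 315
]
FD 7: (33.101,51.669) -> (38.05,46.719) [heading=315, draw]
RT 45: heading 315 -> 270
LT 90: heading 270 -> 0
FD 12: (38.05,46.719) -> (50.05,46.719) [heading=0, draw]
Final: pos=(50.05,46.719), heading=0, 23 segment(s) drawn
Segments drawn: 23

Answer: 23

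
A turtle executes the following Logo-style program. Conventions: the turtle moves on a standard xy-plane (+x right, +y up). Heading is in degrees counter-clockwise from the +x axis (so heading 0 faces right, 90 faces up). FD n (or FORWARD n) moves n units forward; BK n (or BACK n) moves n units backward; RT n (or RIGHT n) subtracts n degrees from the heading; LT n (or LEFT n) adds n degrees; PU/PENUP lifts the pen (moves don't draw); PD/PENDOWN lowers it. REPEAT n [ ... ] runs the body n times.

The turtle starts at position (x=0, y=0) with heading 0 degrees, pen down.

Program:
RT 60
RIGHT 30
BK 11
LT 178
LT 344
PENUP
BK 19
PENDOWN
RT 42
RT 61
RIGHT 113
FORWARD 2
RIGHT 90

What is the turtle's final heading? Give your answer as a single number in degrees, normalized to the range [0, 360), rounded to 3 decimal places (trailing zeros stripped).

Executing turtle program step by step:
Start: pos=(0,0), heading=0, pen down
RT 60: heading 0 -> 300
RT 30: heading 300 -> 270
BK 11: (0,0) -> (0,11) [heading=270, draw]
LT 178: heading 270 -> 88
LT 344: heading 88 -> 72
PU: pen up
BK 19: (0,11) -> (-5.871,-7.07) [heading=72, move]
PD: pen down
RT 42: heading 72 -> 30
RT 61: heading 30 -> 329
RT 113: heading 329 -> 216
FD 2: (-5.871,-7.07) -> (-7.489,-8.246) [heading=216, draw]
RT 90: heading 216 -> 126
Final: pos=(-7.489,-8.246), heading=126, 2 segment(s) drawn

Answer: 126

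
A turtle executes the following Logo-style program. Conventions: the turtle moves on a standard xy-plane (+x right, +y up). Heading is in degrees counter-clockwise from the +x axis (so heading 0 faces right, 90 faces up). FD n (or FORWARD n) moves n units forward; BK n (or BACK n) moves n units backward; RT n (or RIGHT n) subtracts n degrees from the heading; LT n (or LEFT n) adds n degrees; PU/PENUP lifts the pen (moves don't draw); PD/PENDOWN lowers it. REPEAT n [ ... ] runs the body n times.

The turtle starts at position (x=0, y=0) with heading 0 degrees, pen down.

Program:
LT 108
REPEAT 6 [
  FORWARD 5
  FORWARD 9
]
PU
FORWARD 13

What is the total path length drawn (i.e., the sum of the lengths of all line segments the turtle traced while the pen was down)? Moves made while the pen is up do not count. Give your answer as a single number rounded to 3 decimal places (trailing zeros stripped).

Executing turtle program step by step:
Start: pos=(0,0), heading=0, pen down
LT 108: heading 0 -> 108
REPEAT 6 [
  -- iteration 1/6 --
  FD 5: (0,0) -> (-1.545,4.755) [heading=108, draw]
  FD 9: (-1.545,4.755) -> (-4.326,13.315) [heading=108, draw]
  -- iteration 2/6 --
  FD 5: (-4.326,13.315) -> (-5.871,18.07) [heading=108, draw]
  FD 9: (-5.871,18.07) -> (-8.652,26.63) [heading=108, draw]
  -- iteration 3/6 --
  FD 5: (-8.652,26.63) -> (-10.198,31.385) [heading=108, draw]
  FD 9: (-10.198,31.385) -> (-12.979,39.944) [heading=108, draw]
  -- iteration 4/6 --
  FD 5: (-12.979,39.944) -> (-14.524,44.7) [heading=108, draw]
  FD 9: (-14.524,44.7) -> (-17.305,53.259) [heading=108, draw]
  -- iteration 5/6 --
  FD 5: (-17.305,53.259) -> (-18.85,58.014) [heading=108, draw]
  FD 9: (-18.85,58.014) -> (-21.631,66.574) [heading=108, draw]
  -- iteration 6/6 --
  FD 5: (-21.631,66.574) -> (-23.176,71.329) [heading=108, draw]
  FD 9: (-23.176,71.329) -> (-25.957,79.889) [heading=108, draw]
]
PU: pen up
FD 13: (-25.957,79.889) -> (-29.975,92.252) [heading=108, move]
Final: pos=(-29.975,92.252), heading=108, 12 segment(s) drawn

Segment lengths:
  seg 1: (0,0) -> (-1.545,4.755), length = 5
  seg 2: (-1.545,4.755) -> (-4.326,13.315), length = 9
  seg 3: (-4.326,13.315) -> (-5.871,18.07), length = 5
  seg 4: (-5.871,18.07) -> (-8.652,26.63), length = 9
  seg 5: (-8.652,26.63) -> (-10.198,31.385), length = 5
  seg 6: (-10.198,31.385) -> (-12.979,39.944), length = 9
  seg 7: (-12.979,39.944) -> (-14.524,44.7), length = 5
  seg 8: (-14.524,44.7) -> (-17.305,53.259), length = 9
  seg 9: (-17.305,53.259) -> (-18.85,58.014), length = 5
  seg 10: (-18.85,58.014) -> (-21.631,66.574), length = 9
  seg 11: (-21.631,66.574) -> (-23.176,71.329), length = 5
  seg 12: (-23.176,71.329) -> (-25.957,79.889), length = 9
Total = 84

Answer: 84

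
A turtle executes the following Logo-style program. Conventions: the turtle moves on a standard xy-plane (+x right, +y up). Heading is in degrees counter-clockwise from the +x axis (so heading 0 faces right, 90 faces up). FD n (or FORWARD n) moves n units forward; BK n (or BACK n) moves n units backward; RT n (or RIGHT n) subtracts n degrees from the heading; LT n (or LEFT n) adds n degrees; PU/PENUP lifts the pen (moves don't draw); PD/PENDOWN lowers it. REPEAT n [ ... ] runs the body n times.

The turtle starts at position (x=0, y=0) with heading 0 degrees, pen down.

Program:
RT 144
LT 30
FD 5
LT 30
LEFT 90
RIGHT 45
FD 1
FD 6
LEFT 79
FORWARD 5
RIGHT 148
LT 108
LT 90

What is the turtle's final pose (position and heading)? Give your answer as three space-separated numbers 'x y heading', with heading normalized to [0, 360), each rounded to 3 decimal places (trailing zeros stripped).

Executing turtle program step by step:
Start: pos=(0,0), heading=0, pen down
RT 144: heading 0 -> 216
LT 30: heading 216 -> 246
FD 5: (0,0) -> (-2.034,-4.568) [heading=246, draw]
LT 30: heading 246 -> 276
LT 90: heading 276 -> 6
RT 45: heading 6 -> 321
FD 1: (-2.034,-4.568) -> (-1.257,-5.197) [heading=321, draw]
FD 6: (-1.257,-5.197) -> (3.406,-8.973) [heading=321, draw]
LT 79: heading 321 -> 40
FD 5: (3.406,-8.973) -> (7.237,-5.759) [heading=40, draw]
RT 148: heading 40 -> 252
LT 108: heading 252 -> 0
LT 90: heading 0 -> 90
Final: pos=(7.237,-5.759), heading=90, 4 segment(s) drawn

Answer: 7.237 -5.759 90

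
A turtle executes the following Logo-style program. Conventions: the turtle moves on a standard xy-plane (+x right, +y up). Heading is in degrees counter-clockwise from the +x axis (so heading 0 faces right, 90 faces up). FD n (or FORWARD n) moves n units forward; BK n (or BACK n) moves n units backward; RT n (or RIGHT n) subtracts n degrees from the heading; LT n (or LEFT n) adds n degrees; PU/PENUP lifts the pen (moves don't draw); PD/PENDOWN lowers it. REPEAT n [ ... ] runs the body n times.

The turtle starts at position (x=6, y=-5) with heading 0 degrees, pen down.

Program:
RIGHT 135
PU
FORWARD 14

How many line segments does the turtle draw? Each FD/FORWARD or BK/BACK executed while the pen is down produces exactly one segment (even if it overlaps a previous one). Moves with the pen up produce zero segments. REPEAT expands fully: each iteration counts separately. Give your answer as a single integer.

Executing turtle program step by step:
Start: pos=(6,-5), heading=0, pen down
RT 135: heading 0 -> 225
PU: pen up
FD 14: (6,-5) -> (-3.899,-14.899) [heading=225, move]
Final: pos=(-3.899,-14.899), heading=225, 0 segment(s) drawn
Segments drawn: 0

Answer: 0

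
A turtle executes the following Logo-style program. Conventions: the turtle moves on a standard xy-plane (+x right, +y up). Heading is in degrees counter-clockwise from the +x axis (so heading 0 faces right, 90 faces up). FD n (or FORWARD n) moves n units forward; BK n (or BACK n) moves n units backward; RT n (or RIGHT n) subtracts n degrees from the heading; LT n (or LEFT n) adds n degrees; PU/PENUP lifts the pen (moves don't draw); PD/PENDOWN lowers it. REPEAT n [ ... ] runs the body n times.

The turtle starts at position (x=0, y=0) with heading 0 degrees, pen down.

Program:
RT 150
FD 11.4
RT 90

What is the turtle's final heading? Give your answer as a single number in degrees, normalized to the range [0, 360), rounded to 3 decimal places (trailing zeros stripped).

Answer: 120

Derivation:
Executing turtle program step by step:
Start: pos=(0,0), heading=0, pen down
RT 150: heading 0 -> 210
FD 11.4: (0,0) -> (-9.873,-5.7) [heading=210, draw]
RT 90: heading 210 -> 120
Final: pos=(-9.873,-5.7), heading=120, 1 segment(s) drawn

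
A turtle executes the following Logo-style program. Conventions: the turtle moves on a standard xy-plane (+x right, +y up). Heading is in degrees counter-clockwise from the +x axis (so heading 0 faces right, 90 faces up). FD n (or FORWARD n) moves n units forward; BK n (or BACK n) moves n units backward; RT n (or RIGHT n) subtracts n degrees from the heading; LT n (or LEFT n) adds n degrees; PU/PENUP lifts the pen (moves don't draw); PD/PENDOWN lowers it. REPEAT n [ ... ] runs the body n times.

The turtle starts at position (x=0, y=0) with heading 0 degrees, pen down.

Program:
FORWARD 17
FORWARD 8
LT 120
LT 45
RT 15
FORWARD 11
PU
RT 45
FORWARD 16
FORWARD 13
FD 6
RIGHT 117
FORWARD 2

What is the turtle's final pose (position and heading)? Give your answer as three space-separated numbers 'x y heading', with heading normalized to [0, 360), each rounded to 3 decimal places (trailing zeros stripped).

Executing turtle program step by step:
Start: pos=(0,0), heading=0, pen down
FD 17: (0,0) -> (17,0) [heading=0, draw]
FD 8: (17,0) -> (25,0) [heading=0, draw]
LT 120: heading 0 -> 120
LT 45: heading 120 -> 165
RT 15: heading 165 -> 150
FD 11: (25,0) -> (15.474,5.5) [heading=150, draw]
PU: pen up
RT 45: heading 150 -> 105
FD 16: (15.474,5.5) -> (11.333,20.955) [heading=105, move]
FD 13: (11.333,20.955) -> (7.968,33.512) [heading=105, move]
FD 6: (7.968,33.512) -> (6.415,39.307) [heading=105, move]
RT 117: heading 105 -> 348
FD 2: (6.415,39.307) -> (8.371,38.892) [heading=348, move]
Final: pos=(8.371,38.892), heading=348, 3 segment(s) drawn

Answer: 8.371 38.892 348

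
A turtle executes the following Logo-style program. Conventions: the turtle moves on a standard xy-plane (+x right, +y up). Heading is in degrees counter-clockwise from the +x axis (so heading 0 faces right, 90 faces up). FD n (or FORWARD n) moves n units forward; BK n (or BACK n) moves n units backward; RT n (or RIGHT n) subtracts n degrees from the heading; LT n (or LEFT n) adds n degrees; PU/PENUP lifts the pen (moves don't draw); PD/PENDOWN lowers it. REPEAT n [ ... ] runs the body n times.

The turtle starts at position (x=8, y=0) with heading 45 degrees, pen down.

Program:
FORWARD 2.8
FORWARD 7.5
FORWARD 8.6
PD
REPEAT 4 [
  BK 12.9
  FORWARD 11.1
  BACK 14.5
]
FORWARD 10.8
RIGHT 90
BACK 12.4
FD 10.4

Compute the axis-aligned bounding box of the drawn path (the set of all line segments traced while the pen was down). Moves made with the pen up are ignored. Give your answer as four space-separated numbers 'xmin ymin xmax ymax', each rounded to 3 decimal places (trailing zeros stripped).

Executing turtle program step by step:
Start: pos=(8,0), heading=45, pen down
FD 2.8: (8,0) -> (9.98,1.98) [heading=45, draw]
FD 7.5: (9.98,1.98) -> (15.283,7.283) [heading=45, draw]
FD 8.6: (15.283,7.283) -> (21.364,13.364) [heading=45, draw]
PD: pen down
REPEAT 4 [
  -- iteration 1/4 --
  BK 12.9: (21.364,13.364) -> (12.243,4.243) [heading=45, draw]
  FD 11.1: (12.243,4.243) -> (20.092,12.092) [heading=45, draw]
  BK 14.5: (20.092,12.092) -> (9.838,1.838) [heading=45, draw]
  -- iteration 2/4 --
  BK 12.9: (9.838,1.838) -> (0.717,-7.283) [heading=45, draw]
  FD 11.1: (0.717,-7.283) -> (8.566,0.566) [heading=45, draw]
  BK 14.5: (8.566,0.566) -> (-1.687,-9.687) [heading=45, draw]
  -- iteration 3/4 --
  BK 12.9: (-1.687,-9.687) -> (-10.809,-18.809) [heading=45, draw]
  FD 11.1: (-10.809,-18.809) -> (-2.96,-10.96) [heading=45, draw]
  BK 14.5: (-2.96,-10.96) -> (-13.213,-21.213) [heading=45, draw]
  -- iteration 4/4 --
  BK 12.9: (-13.213,-21.213) -> (-22.335,-30.335) [heading=45, draw]
  FD 11.1: (-22.335,-30.335) -> (-14.486,-22.486) [heading=45, draw]
  BK 14.5: (-14.486,-22.486) -> (-24.739,-32.739) [heading=45, draw]
]
FD 10.8: (-24.739,-32.739) -> (-17.102,-25.102) [heading=45, draw]
RT 90: heading 45 -> 315
BK 12.4: (-17.102,-25.102) -> (-25.87,-16.334) [heading=315, draw]
FD 10.4: (-25.87,-16.334) -> (-18.517,-23.688) [heading=315, draw]
Final: pos=(-18.517,-23.688), heading=315, 18 segment(s) drawn

Segment endpoints: x in {-25.87, -24.739, -22.335, -18.517, -17.102, -14.486, -13.213, -10.809, -2.96, -1.687, 0.717, 8, 8.566, 9.838, 9.98, 12.243, 15.283, 20.092, 21.364}, y in {-32.739, -30.335, -25.102, -23.688, -22.486, -21.213, -18.809, -16.334, -10.96, -9.687, -7.283, 0, 0.566, 1.838, 1.98, 4.243, 7.283, 12.092, 13.364}
xmin=-25.87, ymin=-32.739, xmax=21.364, ymax=13.364

Answer: -25.87 -32.739 21.364 13.364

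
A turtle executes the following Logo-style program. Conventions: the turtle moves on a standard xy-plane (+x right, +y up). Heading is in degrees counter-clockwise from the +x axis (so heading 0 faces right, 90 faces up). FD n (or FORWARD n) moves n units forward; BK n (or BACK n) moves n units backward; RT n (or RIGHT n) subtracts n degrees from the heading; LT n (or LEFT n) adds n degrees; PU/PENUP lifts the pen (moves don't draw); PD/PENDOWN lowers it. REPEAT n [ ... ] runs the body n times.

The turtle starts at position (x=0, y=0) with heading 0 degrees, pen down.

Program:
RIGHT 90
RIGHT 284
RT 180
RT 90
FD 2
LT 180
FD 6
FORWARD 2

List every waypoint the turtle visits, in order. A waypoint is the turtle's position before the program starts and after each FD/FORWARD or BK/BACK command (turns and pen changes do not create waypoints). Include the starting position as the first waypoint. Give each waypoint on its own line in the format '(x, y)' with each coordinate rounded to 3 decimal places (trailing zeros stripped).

Answer: (0, 0)
(0.484, 1.941)
(-0.968, -3.881)
(-1.452, -5.822)

Derivation:
Executing turtle program step by step:
Start: pos=(0,0), heading=0, pen down
RT 90: heading 0 -> 270
RT 284: heading 270 -> 346
RT 180: heading 346 -> 166
RT 90: heading 166 -> 76
FD 2: (0,0) -> (0.484,1.941) [heading=76, draw]
LT 180: heading 76 -> 256
FD 6: (0.484,1.941) -> (-0.968,-3.881) [heading=256, draw]
FD 2: (-0.968,-3.881) -> (-1.452,-5.822) [heading=256, draw]
Final: pos=(-1.452,-5.822), heading=256, 3 segment(s) drawn
Waypoints (4 total):
(0, 0)
(0.484, 1.941)
(-0.968, -3.881)
(-1.452, -5.822)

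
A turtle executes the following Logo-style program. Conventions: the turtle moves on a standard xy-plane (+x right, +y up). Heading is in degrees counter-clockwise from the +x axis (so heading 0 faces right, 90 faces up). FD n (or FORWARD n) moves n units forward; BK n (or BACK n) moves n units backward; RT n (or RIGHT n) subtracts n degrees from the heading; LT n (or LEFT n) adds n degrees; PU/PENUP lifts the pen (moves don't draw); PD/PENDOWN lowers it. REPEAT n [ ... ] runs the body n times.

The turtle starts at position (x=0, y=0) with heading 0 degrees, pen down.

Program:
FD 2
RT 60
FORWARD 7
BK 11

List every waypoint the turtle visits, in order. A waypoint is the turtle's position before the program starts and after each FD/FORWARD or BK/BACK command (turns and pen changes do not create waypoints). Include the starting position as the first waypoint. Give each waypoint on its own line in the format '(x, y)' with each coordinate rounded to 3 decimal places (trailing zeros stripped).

Executing turtle program step by step:
Start: pos=(0,0), heading=0, pen down
FD 2: (0,0) -> (2,0) [heading=0, draw]
RT 60: heading 0 -> 300
FD 7: (2,0) -> (5.5,-6.062) [heading=300, draw]
BK 11: (5.5,-6.062) -> (0,3.464) [heading=300, draw]
Final: pos=(0,3.464), heading=300, 3 segment(s) drawn
Waypoints (4 total):
(0, 0)
(2, 0)
(5.5, -6.062)
(0, 3.464)

Answer: (0, 0)
(2, 0)
(5.5, -6.062)
(0, 3.464)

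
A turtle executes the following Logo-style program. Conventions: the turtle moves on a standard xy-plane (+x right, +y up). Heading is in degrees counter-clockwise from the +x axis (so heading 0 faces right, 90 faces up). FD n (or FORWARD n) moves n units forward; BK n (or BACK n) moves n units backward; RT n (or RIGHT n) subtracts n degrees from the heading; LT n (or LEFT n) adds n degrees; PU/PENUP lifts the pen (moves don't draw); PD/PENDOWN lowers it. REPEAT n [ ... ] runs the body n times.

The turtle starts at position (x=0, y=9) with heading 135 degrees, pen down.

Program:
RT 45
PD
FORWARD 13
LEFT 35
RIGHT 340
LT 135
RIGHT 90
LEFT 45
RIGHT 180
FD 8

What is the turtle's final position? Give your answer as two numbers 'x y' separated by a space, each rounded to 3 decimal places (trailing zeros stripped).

Answer: 4.589 28.553

Derivation:
Executing turtle program step by step:
Start: pos=(0,9), heading=135, pen down
RT 45: heading 135 -> 90
PD: pen down
FD 13: (0,9) -> (0,22) [heading=90, draw]
LT 35: heading 90 -> 125
RT 340: heading 125 -> 145
LT 135: heading 145 -> 280
RT 90: heading 280 -> 190
LT 45: heading 190 -> 235
RT 180: heading 235 -> 55
FD 8: (0,22) -> (4.589,28.553) [heading=55, draw]
Final: pos=(4.589,28.553), heading=55, 2 segment(s) drawn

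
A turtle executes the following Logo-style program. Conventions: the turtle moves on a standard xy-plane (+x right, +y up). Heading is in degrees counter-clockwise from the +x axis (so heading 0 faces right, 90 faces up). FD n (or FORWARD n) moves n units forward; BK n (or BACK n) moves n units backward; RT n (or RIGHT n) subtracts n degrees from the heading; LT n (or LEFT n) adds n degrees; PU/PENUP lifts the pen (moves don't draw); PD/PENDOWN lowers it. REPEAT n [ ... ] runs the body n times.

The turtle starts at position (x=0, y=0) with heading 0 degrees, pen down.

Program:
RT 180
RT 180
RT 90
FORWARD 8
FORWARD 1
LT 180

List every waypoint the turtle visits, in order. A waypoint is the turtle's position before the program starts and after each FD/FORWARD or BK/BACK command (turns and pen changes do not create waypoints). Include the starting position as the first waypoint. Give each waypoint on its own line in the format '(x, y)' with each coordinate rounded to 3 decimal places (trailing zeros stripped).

Executing turtle program step by step:
Start: pos=(0,0), heading=0, pen down
RT 180: heading 0 -> 180
RT 180: heading 180 -> 0
RT 90: heading 0 -> 270
FD 8: (0,0) -> (0,-8) [heading=270, draw]
FD 1: (0,-8) -> (0,-9) [heading=270, draw]
LT 180: heading 270 -> 90
Final: pos=(0,-9), heading=90, 2 segment(s) drawn
Waypoints (3 total):
(0, 0)
(0, -8)
(0, -9)

Answer: (0, 0)
(0, -8)
(0, -9)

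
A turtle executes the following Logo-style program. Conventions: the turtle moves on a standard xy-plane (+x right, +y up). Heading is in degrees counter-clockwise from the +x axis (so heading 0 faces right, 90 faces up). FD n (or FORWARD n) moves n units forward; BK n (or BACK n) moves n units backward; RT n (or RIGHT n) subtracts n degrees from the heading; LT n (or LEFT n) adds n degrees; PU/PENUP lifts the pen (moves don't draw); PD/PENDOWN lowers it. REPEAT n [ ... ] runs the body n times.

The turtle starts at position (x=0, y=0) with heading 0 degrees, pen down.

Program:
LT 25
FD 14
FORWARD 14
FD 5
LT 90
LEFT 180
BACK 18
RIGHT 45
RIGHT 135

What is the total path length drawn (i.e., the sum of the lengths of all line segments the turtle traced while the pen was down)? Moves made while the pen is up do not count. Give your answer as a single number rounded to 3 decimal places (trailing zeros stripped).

Executing turtle program step by step:
Start: pos=(0,0), heading=0, pen down
LT 25: heading 0 -> 25
FD 14: (0,0) -> (12.688,5.917) [heading=25, draw]
FD 14: (12.688,5.917) -> (25.377,11.833) [heading=25, draw]
FD 5: (25.377,11.833) -> (29.908,13.946) [heading=25, draw]
LT 90: heading 25 -> 115
LT 180: heading 115 -> 295
BK 18: (29.908,13.946) -> (22.301,30.26) [heading=295, draw]
RT 45: heading 295 -> 250
RT 135: heading 250 -> 115
Final: pos=(22.301,30.26), heading=115, 4 segment(s) drawn

Segment lengths:
  seg 1: (0,0) -> (12.688,5.917), length = 14
  seg 2: (12.688,5.917) -> (25.377,11.833), length = 14
  seg 3: (25.377,11.833) -> (29.908,13.946), length = 5
  seg 4: (29.908,13.946) -> (22.301,30.26), length = 18
Total = 51

Answer: 51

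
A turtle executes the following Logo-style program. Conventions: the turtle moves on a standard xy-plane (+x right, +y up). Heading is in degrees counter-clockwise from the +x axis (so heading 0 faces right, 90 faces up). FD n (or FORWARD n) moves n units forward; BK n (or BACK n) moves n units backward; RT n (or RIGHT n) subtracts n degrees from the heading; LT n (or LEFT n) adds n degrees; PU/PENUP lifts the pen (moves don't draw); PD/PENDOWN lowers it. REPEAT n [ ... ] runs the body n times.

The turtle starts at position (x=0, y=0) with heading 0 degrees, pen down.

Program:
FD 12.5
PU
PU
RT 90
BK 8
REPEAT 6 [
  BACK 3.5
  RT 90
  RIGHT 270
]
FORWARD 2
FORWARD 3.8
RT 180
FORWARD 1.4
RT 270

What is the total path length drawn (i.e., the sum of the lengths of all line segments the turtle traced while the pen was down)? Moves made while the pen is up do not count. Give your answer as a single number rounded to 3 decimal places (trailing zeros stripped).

Executing turtle program step by step:
Start: pos=(0,0), heading=0, pen down
FD 12.5: (0,0) -> (12.5,0) [heading=0, draw]
PU: pen up
PU: pen up
RT 90: heading 0 -> 270
BK 8: (12.5,0) -> (12.5,8) [heading=270, move]
REPEAT 6 [
  -- iteration 1/6 --
  BK 3.5: (12.5,8) -> (12.5,11.5) [heading=270, move]
  RT 90: heading 270 -> 180
  RT 270: heading 180 -> 270
  -- iteration 2/6 --
  BK 3.5: (12.5,11.5) -> (12.5,15) [heading=270, move]
  RT 90: heading 270 -> 180
  RT 270: heading 180 -> 270
  -- iteration 3/6 --
  BK 3.5: (12.5,15) -> (12.5,18.5) [heading=270, move]
  RT 90: heading 270 -> 180
  RT 270: heading 180 -> 270
  -- iteration 4/6 --
  BK 3.5: (12.5,18.5) -> (12.5,22) [heading=270, move]
  RT 90: heading 270 -> 180
  RT 270: heading 180 -> 270
  -- iteration 5/6 --
  BK 3.5: (12.5,22) -> (12.5,25.5) [heading=270, move]
  RT 90: heading 270 -> 180
  RT 270: heading 180 -> 270
  -- iteration 6/6 --
  BK 3.5: (12.5,25.5) -> (12.5,29) [heading=270, move]
  RT 90: heading 270 -> 180
  RT 270: heading 180 -> 270
]
FD 2: (12.5,29) -> (12.5,27) [heading=270, move]
FD 3.8: (12.5,27) -> (12.5,23.2) [heading=270, move]
RT 180: heading 270 -> 90
FD 1.4: (12.5,23.2) -> (12.5,24.6) [heading=90, move]
RT 270: heading 90 -> 180
Final: pos=(12.5,24.6), heading=180, 1 segment(s) drawn

Segment lengths:
  seg 1: (0,0) -> (12.5,0), length = 12.5
Total = 12.5

Answer: 12.5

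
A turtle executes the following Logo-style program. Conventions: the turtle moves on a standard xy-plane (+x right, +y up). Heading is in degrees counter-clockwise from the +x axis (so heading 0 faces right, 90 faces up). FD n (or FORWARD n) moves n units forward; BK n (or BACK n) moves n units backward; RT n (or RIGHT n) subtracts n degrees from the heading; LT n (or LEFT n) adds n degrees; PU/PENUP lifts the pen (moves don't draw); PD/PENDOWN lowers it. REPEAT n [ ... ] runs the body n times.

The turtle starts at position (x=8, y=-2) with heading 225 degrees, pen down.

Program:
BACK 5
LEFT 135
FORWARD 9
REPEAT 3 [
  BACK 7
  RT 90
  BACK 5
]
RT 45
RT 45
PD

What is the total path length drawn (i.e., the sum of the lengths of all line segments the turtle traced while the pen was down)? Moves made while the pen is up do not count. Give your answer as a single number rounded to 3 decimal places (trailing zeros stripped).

Executing turtle program step by step:
Start: pos=(8,-2), heading=225, pen down
BK 5: (8,-2) -> (11.536,1.536) [heading=225, draw]
LT 135: heading 225 -> 0
FD 9: (11.536,1.536) -> (20.536,1.536) [heading=0, draw]
REPEAT 3 [
  -- iteration 1/3 --
  BK 7: (20.536,1.536) -> (13.536,1.536) [heading=0, draw]
  RT 90: heading 0 -> 270
  BK 5: (13.536,1.536) -> (13.536,6.536) [heading=270, draw]
  -- iteration 2/3 --
  BK 7: (13.536,6.536) -> (13.536,13.536) [heading=270, draw]
  RT 90: heading 270 -> 180
  BK 5: (13.536,13.536) -> (18.536,13.536) [heading=180, draw]
  -- iteration 3/3 --
  BK 7: (18.536,13.536) -> (25.536,13.536) [heading=180, draw]
  RT 90: heading 180 -> 90
  BK 5: (25.536,13.536) -> (25.536,8.536) [heading=90, draw]
]
RT 45: heading 90 -> 45
RT 45: heading 45 -> 0
PD: pen down
Final: pos=(25.536,8.536), heading=0, 8 segment(s) drawn

Segment lengths:
  seg 1: (8,-2) -> (11.536,1.536), length = 5
  seg 2: (11.536,1.536) -> (20.536,1.536), length = 9
  seg 3: (20.536,1.536) -> (13.536,1.536), length = 7
  seg 4: (13.536,1.536) -> (13.536,6.536), length = 5
  seg 5: (13.536,6.536) -> (13.536,13.536), length = 7
  seg 6: (13.536,13.536) -> (18.536,13.536), length = 5
  seg 7: (18.536,13.536) -> (25.536,13.536), length = 7
  seg 8: (25.536,13.536) -> (25.536,8.536), length = 5
Total = 50

Answer: 50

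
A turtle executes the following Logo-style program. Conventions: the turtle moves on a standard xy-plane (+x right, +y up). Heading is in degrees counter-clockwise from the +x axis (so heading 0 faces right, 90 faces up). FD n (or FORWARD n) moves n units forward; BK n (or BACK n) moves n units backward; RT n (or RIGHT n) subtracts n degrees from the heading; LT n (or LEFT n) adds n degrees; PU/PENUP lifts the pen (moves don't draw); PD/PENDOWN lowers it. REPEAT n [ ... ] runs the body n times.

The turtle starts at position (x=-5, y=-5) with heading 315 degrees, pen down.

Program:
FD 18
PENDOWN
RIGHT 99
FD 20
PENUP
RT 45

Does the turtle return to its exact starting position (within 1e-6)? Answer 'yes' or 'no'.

Answer: no

Derivation:
Executing turtle program step by step:
Start: pos=(-5,-5), heading=315, pen down
FD 18: (-5,-5) -> (7.728,-17.728) [heading=315, draw]
PD: pen down
RT 99: heading 315 -> 216
FD 20: (7.728,-17.728) -> (-8.452,-29.484) [heading=216, draw]
PU: pen up
RT 45: heading 216 -> 171
Final: pos=(-8.452,-29.484), heading=171, 2 segment(s) drawn

Start position: (-5, -5)
Final position: (-8.452, -29.484)
Distance = 24.726; >= 1e-6 -> NOT closed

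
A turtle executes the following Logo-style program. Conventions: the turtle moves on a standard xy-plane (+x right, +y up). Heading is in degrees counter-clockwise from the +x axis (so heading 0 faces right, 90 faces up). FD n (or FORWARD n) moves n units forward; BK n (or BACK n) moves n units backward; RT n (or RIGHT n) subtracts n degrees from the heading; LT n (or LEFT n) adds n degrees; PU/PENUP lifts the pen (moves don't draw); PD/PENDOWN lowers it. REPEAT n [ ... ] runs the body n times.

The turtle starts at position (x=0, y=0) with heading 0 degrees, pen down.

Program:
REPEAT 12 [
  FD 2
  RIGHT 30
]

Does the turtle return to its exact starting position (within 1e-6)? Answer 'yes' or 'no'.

Answer: yes

Derivation:
Executing turtle program step by step:
Start: pos=(0,0), heading=0, pen down
REPEAT 12 [
  -- iteration 1/12 --
  FD 2: (0,0) -> (2,0) [heading=0, draw]
  RT 30: heading 0 -> 330
  -- iteration 2/12 --
  FD 2: (2,0) -> (3.732,-1) [heading=330, draw]
  RT 30: heading 330 -> 300
  -- iteration 3/12 --
  FD 2: (3.732,-1) -> (4.732,-2.732) [heading=300, draw]
  RT 30: heading 300 -> 270
  -- iteration 4/12 --
  FD 2: (4.732,-2.732) -> (4.732,-4.732) [heading=270, draw]
  RT 30: heading 270 -> 240
  -- iteration 5/12 --
  FD 2: (4.732,-4.732) -> (3.732,-6.464) [heading=240, draw]
  RT 30: heading 240 -> 210
  -- iteration 6/12 --
  FD 2: (3.732,-6.464) -> (2,-7.464) [heading=210, draw]
  RT 30: heading 210 -> 180
  -- iteration 7/12 --
  FD 2: (2,-7.464) -> (0,-7.464) [heading=180, draw]
  RT 30: heading 180 -> 150
  -- iteration 8/12 --
  FD 2: (0,-7.464) -> (-1.732,-6.464) [heading=150, draw]
  RT 30: heading 150 -> 120
  -- iteration 9/12 --
  FD 2: (-1.732,-6.464) -> (-2.732,-4.732) [heading=120, draw]
  RT 30: heading 120 -> 90
  -- iteration 10/12 --
  FD 2: (-2.732,-4.732) -> (-2.732,-2.732) [heading=90, draw]
  RT 30: heading 90 -> 60
  -- iteration 11/12 --
  FD 2: (-2.732,-2.732) -> (-1.732,-1) [heading=60, draw]
  RT 30: heading 60 -> 30
  -- iteration 12/12 --
  FD 2: (-1.732,-1) -> (0,0) [heading=30, draw]
  RT 30: heading 30 -> 0
]
Final: pos=(0,0), heading=0, 12 segment(s) drawn

Start position: (0, 0)
Final position: (0, 0)
Distance = 0; < 1e-6 -> CLOSED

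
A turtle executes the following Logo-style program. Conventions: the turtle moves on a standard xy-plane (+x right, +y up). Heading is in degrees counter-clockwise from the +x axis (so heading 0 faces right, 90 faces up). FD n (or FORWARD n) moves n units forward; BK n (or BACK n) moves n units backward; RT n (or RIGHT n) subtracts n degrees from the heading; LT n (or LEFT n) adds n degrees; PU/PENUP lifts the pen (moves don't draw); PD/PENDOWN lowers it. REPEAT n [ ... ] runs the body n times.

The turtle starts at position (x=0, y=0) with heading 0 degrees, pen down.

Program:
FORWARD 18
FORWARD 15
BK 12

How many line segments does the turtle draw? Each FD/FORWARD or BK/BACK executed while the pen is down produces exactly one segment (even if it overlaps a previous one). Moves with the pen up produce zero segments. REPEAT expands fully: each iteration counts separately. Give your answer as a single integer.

Answer: 3

Derivation:
Executing turtle program step by step:
Start: pos=(0,0), heading=0, pen down
FD 18: (0,0) -> (18,0) [heading=0, draw]
FD 15: (18,0) -> (33,0) [heading=0, draw]
BK 12: (33,0) -> (21,0) [heading=0, draw]
Final: pos=(21,0), heading=0, 3 segment(s) drawn
Segments drawn: 3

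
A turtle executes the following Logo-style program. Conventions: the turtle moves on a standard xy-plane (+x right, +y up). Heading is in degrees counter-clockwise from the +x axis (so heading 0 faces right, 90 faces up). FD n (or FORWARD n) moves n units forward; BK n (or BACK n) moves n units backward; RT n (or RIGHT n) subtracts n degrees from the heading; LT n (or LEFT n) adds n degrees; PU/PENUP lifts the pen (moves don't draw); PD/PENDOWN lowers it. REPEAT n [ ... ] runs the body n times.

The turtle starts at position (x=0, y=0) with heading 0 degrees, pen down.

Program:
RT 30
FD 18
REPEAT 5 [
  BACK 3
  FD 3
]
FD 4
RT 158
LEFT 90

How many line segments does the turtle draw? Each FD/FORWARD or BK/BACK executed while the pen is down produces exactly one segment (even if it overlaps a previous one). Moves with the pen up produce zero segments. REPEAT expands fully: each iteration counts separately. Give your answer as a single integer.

Answer: 12

Derivation:
Executing turtle program step by step:
Start: pos=(0,0), heading=0, pen down
RT 30: heading 0 -> 330
FD 18: (0,0) -> (15.588,-9) [heading=330, draw]
REPEAT 5 [
  -- iteration 1/5 --
  BK 3: (15.588,-9) -> (12.99,-7.5) [heading=330, draw]
  FD 3: (12.99,-7.5) -> (15.588,-9) [heading=330, draw]
  -- iteration 2/5 --
  BK 3: (15.588,-9) -> (12.99,-7.5) [heading=330, draw]
  FD 3: (12.99,-7.5) -> (15.588,-9) [heading=330, draw]
  -- iteration 3/5 --
  BK 3: (15.588,-9) -> (12.99,-7.5) [heading=330, draw]
  FD 3: (12.99,-7.5) -> (15.588,-9) [heading=330, draw]
  -- iteration 4/5 --
  BK 3: (15.588,-9) -> (12.99,-7.5) [heading=330, draw]
  FD 3: (12.99,-7.5) -> (15.588,-9) [heading=330, draw]
  -- iteration 5/5 --
  BK 3: (15.588,-9) -> (12.99,-7.5) [heading=330, draw]
  FD 3: (12.99,-7.5) -> (15.588,-9) [heading=330, draw]
]
FD 4: (15.588,-9) -> (19.053,-11) [heading=330, draw]
RT 158: heading 330 -> 172
LT 90: heading 172 -> 262
Final: pos=(19.053,-11), heading=262, 12 segment(s) drawn
Segments drawn: 12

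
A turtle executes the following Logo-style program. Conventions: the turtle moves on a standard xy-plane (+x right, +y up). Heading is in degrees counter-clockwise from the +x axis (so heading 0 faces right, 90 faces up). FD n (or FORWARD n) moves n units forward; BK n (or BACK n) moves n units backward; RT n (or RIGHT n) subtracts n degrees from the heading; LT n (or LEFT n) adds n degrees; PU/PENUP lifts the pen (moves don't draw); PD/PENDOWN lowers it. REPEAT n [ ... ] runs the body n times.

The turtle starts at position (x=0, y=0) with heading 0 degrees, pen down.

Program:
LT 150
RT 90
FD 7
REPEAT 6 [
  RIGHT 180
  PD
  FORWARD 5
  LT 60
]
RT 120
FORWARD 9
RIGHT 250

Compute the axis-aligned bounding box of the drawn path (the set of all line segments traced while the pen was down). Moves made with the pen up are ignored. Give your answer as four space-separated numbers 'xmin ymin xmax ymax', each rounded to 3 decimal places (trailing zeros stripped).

Answer: -1.5 -1.732 8 6.062

Derivation:
Executing turtle program step by step:
Start: pos=(0,0), heading=0, pen down
LT 150: heading 0 -> 150
RT 90: heading 150 -> 60
FD 7: (0,0) -> (3.5,6.062) [heading=60, draw]
REPEAT 6 [
  -- iteration 1/6 --
  RT 180: heading 60 -> 240
  PD: pen down
  FD 5: (3.5,6.062) -> (1,1.732) [heading=240, draw]
  LT 60: heading 240 -> 300
  -- iteration 2/6 --
  RT 180: heading 300 -> 120
  PD: pen down
  FD 5: (1,1.732) -> (-1.5,6.062) [heading=120, draw]
  LT 60: heading 120 -> 180
  -- iteration 3/6 --
  RT 180: heading 180 -> 0
  PD: pen down
  FD 5: (-1.5,6.062) -> (3.5,6.062) [heading=0, draw]
  LT 60: heading 0 -> 60
  -- iteration 4/6 --
  RT 180: heading 60 -> 240
  PD: pen down
  FD 5: (3.5,6.062) -> (1,1.732) [heading=240, draw]
  LT 60: heading 240 -> 300
  -- iteration 5/6 --
  RT 180: heading 300 -> 120
  PD: pen down
  FD 5: (1,1.732) -> (-1.5,6.062) [heading=120, draw]
  LT 60: heading 120 -> 180
  -- iteration 6/6 --
  RT 180: heading 180 -> 0
  PD: pen down
  FD 5: (-1.5,6.062) -> (3.5,6.062) [heading=0, draw]
  LT 60: heading 0 -> 60
]
RT 120: heading 60 -> 300
FD 9: (3.5,6.062) -> (8,-1.732) [heading=300, draw]
RT 250: heading 300 -> 50
Final: pos=(8,-1.732), heading=50, 8 segment(s) drawn

Segment endpoints: x in {-1.5, -1.5, 0, 1, 1, 3.5, 3.5, 3.5, 8}, y in {-1.732, 0, 1.732, 1.732, 6.062, 6.062, 6.062, 6.062}
xmin=-1.5, ymin=-1.732, xmax=8, ymax=6.062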